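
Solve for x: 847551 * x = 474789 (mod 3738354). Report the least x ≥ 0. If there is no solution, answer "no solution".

First find gcd(847551, 3738354):
3738354 = 4*847551 + 348150
847551 = 2*348150 + 151251
348150 = 2*151251 + 45648
151251 = 3*45648 + 14307
45648 = 3*14307 + 2727
14307 = 5*2727 + 672
2727 = 4*672 + 39
672 = 17*39 + 9
39 = 4*9 + 3
9 = 3*3 + 0
gcd = 3 and 3 | 474789, so solutions exist. Divide through by 3: 282517x ≡ 158263 (mod 1246118).
Now find 282517⁻¹ mod 1246118:
1246118 = 4×282517 + 116050
282517 = 2×116050 + 50417
116050 = 2×50417 + 15216
50417 = 3×15216 + 4769
15216 = 3×4769 + 909
4769 = 5×909 + 224
909 = 4×224 + 13
224 = 17×13 + 3
13 = 4×3 + 1
3 = 3×1 + 0
Back-substitute:
1 = 13 − 4·3
1 = −4·224 + 69·13
1 = 69·909 − 280·224
1 = −280·4769 + 1469·909
1 = 1469·15216 − 4687·4769
1 = −4687·50417 + 15530·15216
1 = 15530·116050 − 35747·50417
1 = −35747·282517 + 87024·116050
1 = 87024·1246118 − 383843·282517
So 282517·(-383843) ≡ 1 (mod 1246118), i.e. 282517⁻¹ ≡ 862275.
Then x ≡ 862275·158263 ≡ 107791 (mod 1246118); the smallest non-negative solution is x = 107791.

107791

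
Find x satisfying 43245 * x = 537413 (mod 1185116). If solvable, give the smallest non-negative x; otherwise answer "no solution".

First find gcd(43245, 1185116):
1185116 = 27*43245 + 17501
43245 = 2*17501 + 8243
17501 = 2*8243 + 1015
8243 = 8*1015 + 123
1015 = 8*123 + 31
123 = 3*31 + 30
31 = 1*30 + 1
30 = 30*1 + 0
gcd = 1, so a unique solution mod 1185116 exists.
Back-substitute for the Bézout coefficients:
1 = 31 − 30
1 = −123 + 4·31
1 = 4·1015 − 33·123
1 = −33·8243 + 268·1015
1 = 268·17501 − 569·8243
1 = −569·43245 + 1406·17501
1 = 1406·1185116 − 38531·43245
So 43245·(-38531) ≡ 1 (mod 1185116), giving 43245⁻¹ ≡ 1146585.
x ≡ 43245⁻¹·537413 ≡ 1146585·537413 ≡ 471565 (mod 1185116).

471565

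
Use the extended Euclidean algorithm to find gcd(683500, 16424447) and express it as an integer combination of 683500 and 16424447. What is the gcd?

Repeated division:
16424447 = 24·683500 + 20447
683500 = 33·20447 + 8749
20447 = 2·8749 + 2949
8749 = 2·2949 + 2851
2949 = 1·2851 + 98
2851 = 29·98 + 9
98 = 10·9 + 8
9 = 1·8 + 1
8 = 8·1 + 0
gcd(683500, 16424447) = 1.
Working backward:
1 = 9 − 8
1 = −98 + 11·9
1 = 11·2851 − 320·98
1 = −320·2949 + 331·2851
1 = 331·8749 − 982·2949
1 = −982·20447 + 2295·8749
1 = 2295·683500 − 76717·20447
1 = −76717·16424447 + 1843503·683500
So 1 = (-76717)·16424447 + (1843503)·683500.

1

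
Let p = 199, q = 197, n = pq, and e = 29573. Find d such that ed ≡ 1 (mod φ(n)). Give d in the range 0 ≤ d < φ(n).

15893

φ(n) = (p−1)(q−1) = 198·196 = 38808.
Need d with 29573·d ≡ 1 (mod 38808). Apply the extended Euclidean algorithm:
38808 = 1×29573 + 9235
29573 = 3×9235 + 1868
9235 = 4×1868 + 1763
1868 = 1×1763 + 105
1763 = 16×105 + 83
105 = 1×83 + 22
83 = 3×22 + 17
22 = 1×17 + 5
17 = 3×5 + 2
5 = 2×2 + 1
2 = 2×1 + 0
Back-substitute:
1 = 5 − 2·2
1 = −2·17 + 7·5
1 = 7·22 − 9·17
1 = −9·83 + 34·22
1 = 34·105 − 43·83
1 = −43·1763 + 722·105
1 = 722·1868 − 765·1763
1 = −765·9235 + 3782·1868
1 = 3782·29573 − 12111·9235
1 = −12111·38808 + 15893·29573
So 29573·15893 ≡ 1 (mod 38808), hence d = 15893.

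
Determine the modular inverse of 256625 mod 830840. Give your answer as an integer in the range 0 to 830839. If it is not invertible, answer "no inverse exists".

no inverse exists

Compute gcd(256625, 830840):
830840 = 3·256625 + 60965
256625 = 4·60965 + 12765
60965 = 4·12765 + 9905
12765 = 1·9905 + 2860
9905 = 3·2860 + 1325
2860 = 2·1325 + 210
1325 = 6·210 + 65
210 = 3·65 + 15
65 = 4·15 + 5
15 = 3·5 + 0
gcd(256625, 830840) = 5 ≠ 1, so 256625 has no multiplicative inverse modulo 830840.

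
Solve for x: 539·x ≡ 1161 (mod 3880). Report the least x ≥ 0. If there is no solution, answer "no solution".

First find gcd(539, 3880):
3880 = 7·539 + 107
539 = 5·107 + 4
107 = 26·4 + 3
4 = 1·3 + 1
3 = 3·1 + 0
gcd = 1, so a unique solution mod 3880 exists.
Back-substitute for the Bézout coefficients:
1 = 4 − 3
1 = −107 + 27·4
1 = 27·539 − 136·107
1 = −136·3880 + 979·539
So 539·(979) ≡ 1 (mod 3880), giving 539⁻¹ ≡ 979.
x ≡ 539⁻¹·1161 ≡ 979·1161 ≡ 3659 (mod 3880).

3659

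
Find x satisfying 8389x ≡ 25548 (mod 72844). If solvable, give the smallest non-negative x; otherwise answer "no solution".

First find gcd(8389, 72844):
72844 = 8·8389 + 5732
8389 = 1·5732 + 2657
5732 = 2·2657 + 418
2657 = 6·418 + 149
418 = 2·149 + 120
149 = 1·120 + 29
120 = 4·29 + 4
29 = 7·4 + 1
4 = 4·1 + 0
gcd = 1, so a unique solution mod 72844 exists.
Back-substitute for the Bézout coefficients:
1 = 29 − 7·4
1 = −7·120 + 29·29
1 = 29·149 − 36·120
1 = −36·418 + 101·149
1 = 101·2657 − 642·418
1 = −642·5732 + 1385·2657
1 = 1385·8389 − 2027·5732
1 = −2027·72844 + 17601·8389
So 8389·(17601) ≡ 1 (mod 72844), giving 8389⁻¹ ≡ 17601.
x ≡ 8389⁻¹·25548 ≡ 17601·25548 ≡ 4336 (mod 72844).

4336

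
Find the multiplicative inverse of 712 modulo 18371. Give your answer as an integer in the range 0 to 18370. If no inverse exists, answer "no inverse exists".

2606

Extended Euclidean algorithm:
18371 = 25*712 + 571
712 = 1*571 + 141
571 = 4*141 + 7
141 = 20*7 + 1
7 = 7*1 + 0
gcd = 1, so the inverse exists. Back-substitute:
1 = 141 − 20·7
1 = −20·571 + 81·141
1 = 81·712 − 101·571
1 = −101·18371 + 2606·712
So 712·2606 ≡ 1 (mod 18371).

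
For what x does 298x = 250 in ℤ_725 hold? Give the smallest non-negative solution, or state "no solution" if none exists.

First find gcd(298, 725):
725 = 2×298 + 129
298 = 2×129 + 40
129 = 3×40 + 9
40 = 4×9 + 4
9 = 2×4 + 1
4 = 4×1 + 0
gcd = 1, so a unique solution mod 725 exists.
Back-substitute for the Bézout coefficients:
1 = 9 − 2·4
1 = −2·40 + 9·9
1 = 9·129 − 29·40
1 = −29·298 + 67·129
1 = 67·725 − 163·298
So 298·(-163) ≡ 1 (mod 725), giving 298⁻¹ ≡ 562.
x ≡ 298⁻¹·250 ≡ 562·250 ≡ 575 (mod 725).

575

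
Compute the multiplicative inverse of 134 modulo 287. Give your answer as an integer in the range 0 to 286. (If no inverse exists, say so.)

15

gcd(287, 134) by repeated division:
287 = 2*134 + 19
134 = 7*19 + 1
19 = 19*1 + 0
gcd = 1, so the inverse exists. Back-substitute:
1 = 134 − 7·19
1 = −7·287 + 15·134
So 134·15 ≡ 1 (mod 287).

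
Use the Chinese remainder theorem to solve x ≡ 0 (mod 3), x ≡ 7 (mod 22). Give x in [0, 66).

51

Write x = 0 + 3·k. Then 3·k ≡ 7 − 0 ≡ 7 (mod 22).
Need 3⁻¹ mod 22. Extended Euclid on (22, 3):
22 = 7*3 + 1
3 = 3*1 + 0
Back-substitute:
1 = 22 − 7·3
3⁻¹ ≡ 15 (mod 22), so k ≡ 15·7 ≡ 17 (mod 22).
x = 0 + 3·17 = 51.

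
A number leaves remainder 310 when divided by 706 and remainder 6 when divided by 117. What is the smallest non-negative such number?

29256

Write x = 310 + 706·k. Then 706·k ≡ 6 − 310 ≡ 47 (mod 117).
Need 706⁻¹ mod 117. Extended Euclid on (117, 4):
117 = 29×4 + 1
4 = 4×1 + 0
Back-substitute:
1 = 117 − 29·4
706⁻¹ ≡ 88 (mod 117), so k ≡ 88·47 ≡ 41 (mod 117).
x = 310 + 706·41 = 29256.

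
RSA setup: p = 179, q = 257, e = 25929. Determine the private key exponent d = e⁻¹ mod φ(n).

φ(n) = (p−1)(q−1) = 178·256 = 45568.
Need d with 25929·d ≡ 1 (mod 45568). Apply the extended Euclidean algorithm:
45568 = 1·25929 + 19639
25929 = 1·19639 + 6290
19639 = 3·6290 + 769
6290 = 8·769 + 138
769 = 5·138 + 79
138 = 1·79 + 59
79 = 1·59 + 20
59 = 2·20 + 19
20 = 1·19 + 1
19 = 19·1 + 0
Back-substitute:
1 = 20 − 19
1 = −59 + 3·20
1 = 3·79 − 4·59
1 = −4·138 + 7·79
1 = 7·769 − 39·138
1 = −39·6290 + 319·769
1 = 319·19639 − 996·6290
1 = −996·25929 + 1315·19639
1 = 1315·45568 − 2311·25929
So 25929·(-2311) ≡ 1 (mod 45568), hence d ≡ -2311 ≡ 43257 (mod 45568).

43257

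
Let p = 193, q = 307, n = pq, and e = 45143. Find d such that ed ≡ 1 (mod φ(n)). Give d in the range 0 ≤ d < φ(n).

φ(n) = (p−1)(q−1) = 192·306 = 58752.
Need d with 45143·d ≡ 1 (mod 58752). Apply the extended Euclidean algorithm:
58752 = 1*45143 + 13609
45143 = 3*13609 + 4316
13609 = 3*4316 + 661
4316 = 6*661 + 350
661 = 1*350 + 311
350 = 1*311 + 39
311 = 7*39 + 38
39 = 1*38 + 1
38 = 38*1 + 0
Back-substitute:
1 = 39 − 38
1 = −311 + 8·39
1 = 8·350 − 9·311
1 = −9·661 + 17·350
1 = 17·4316 − 111·661
1 = −111·13609 + 350·4316
1 = 350·45143 − 1161·13609
1 = −1161·58752 + 1511·45143
So 45143·1511 ≡ 1 (mod 58752), hence d = 1511.

1511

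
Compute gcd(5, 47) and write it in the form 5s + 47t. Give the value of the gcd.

1

Apply Euclid's algorithm to 47 and 5:
47 = 9·5 + 2
5 = 2·2 + 1
2 = 2·1 + 0
gcd(5, 47) = 1.
Working backward:
1 = 5 − 2·2
1 = −2·47 + 19·5
So 1 = (-2)·47 + (19)·5.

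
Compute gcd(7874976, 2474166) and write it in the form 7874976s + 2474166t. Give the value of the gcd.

6

Apply Euclid's algorithm to 7874976 and 2474166:
7874976 = 3×2474166 + 452478
2474166 = 5×452478 + 211776
452478 = 2×211776 + 28926
211776 = 7×28926 + 9294
28926 = 3×9294 + 1044
9294 = 8×1044 + 942
1044 = 1×942 + 102
942 = 9×102 + 24
102 = 4×24 + 6
24 = 4×6 + 0
gcd(7874976, 2474166) = 6.
Express as a combination:
6 = 102 − 4·24
6 = −4·942 + 37·102
6 = 37·1044 − 41·942
6 = −41·9294 + 365·1044
6 = 365·28926 − 1136·9294
6 = −1136·211776 + 8317·28926
6 = 8317·452478 − 17770·211776
6 = −17770·2474166 + 97167·452478
6 = 97167·7874976 − 309271·2474166
So 6 = (97167)·7874976 + (-309271)·2474166.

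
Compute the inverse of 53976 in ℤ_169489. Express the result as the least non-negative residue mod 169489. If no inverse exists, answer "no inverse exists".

78524

Run Euclid on (169489, 53976):
169489 = 3*53976 + 7561
53976 = 7*7561 + 1049
7561 = 7*1049 + 218
1049 = 4*218 + 177
218 = 1*177 + 41
177 = 4*41 + 13
41 = 3*13 + 2
13 = 6*2 + 1
2 = 2*1 + 0
Since gcd(53976, 169489) = 1, back-substitute to write 1 as a combination:
1 = 13 − 6·2
1 = −6·41 + 19·13
1 = 19·177 − 82·41
1 = −82·218 + 101·177
1 = 101·1049 − 486·218
1 = −486·7561 + 3503·1049
1 = 3503·53976 − 25007·7561
1 = −25007·169489 + 78524·53976
So 53976·78524 ≡ 1 (mod 169489).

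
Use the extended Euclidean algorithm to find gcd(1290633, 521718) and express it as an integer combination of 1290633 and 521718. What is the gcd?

Euclidean algorithm:
1290633 = 2*521718 + 247197
521718 = 2*247197 + 27324
247197 = 9*27324 + 1281
27324 = 21*1281 + 423
1281 = 3*423 + 12
423 = 35*12 + 3
12 = 4*3 + 0
gcd(1290633, 521718) = 3.
Express as a combination:
3 = 423 − 35·12
3 = −35·1281 + 106·423
3 = 106·27324 − 2261·1281
3 = −2261·247197 + 20455·27324
3 = 20455·521718 − 43171·247197
3 = −43171·1290633 + 106797·521718
So 3 = (-43171)·1290633 + (106797)·521718.

3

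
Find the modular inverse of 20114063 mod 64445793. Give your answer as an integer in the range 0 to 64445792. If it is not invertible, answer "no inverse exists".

62866703

Apply the Euclidean algorithm to 64445793 and 20114063:
64445793 = 3·20114063 + 4103604
20114063 = 4·4103604 + 3699647
4103604 = 1·3699647 + 403957
3699647 = 9·403957 + 64034
403957 = 6·64034 + 19753
64034 = 3·19753 + 4775
19753 = 4·4775 + 653
4775 = 7·653 + 204
653 = 3·204 + 41
204 = 4·41 + 40
41 = 1·40 + 1
40 = 40·1 + 0
gcd = 1, so the inverse exists. Back-substitute:
1 = 41 − 40
1 = −204 + 5·41
1 = 5·653 − 16·204
1 = −16·4775 + 117·653
1 = 117·19753 − 484·4775
1 = −484·64034 + 1569·19753
1 = 1569·403957 − 9898·64034
1 = −9898·3699647 + 90651·403957
1 = 90651·4103604 − 100549·3699647
1 = −100549·20114063 + 492847·4103604
1 = 492847·64445793 − 1579090·20114063
Hence 20114063⁻¹ ≡ -1579090 ≡ 62866703 (mod 64445793).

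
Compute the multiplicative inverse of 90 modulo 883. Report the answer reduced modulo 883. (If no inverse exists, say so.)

Extended Euclidean algorithm:
883 = 9*90 + 73
90 = 1*73 + 17
73 = 4*17 + 5
17 = 3*5 + 2
5 = 2*2 + 1
2 = 2*1 + 0
The gcd is 1. Working backward:
1 = 5 − 2·2
1 = −2·17 + 7·5
1 = 7·73 − 30·17
1 = −30·90 + 37·73
1 = 37·883 − 363·90
So 90·(-363) ≡ 1 (mod 883), and -363 ≡ 520 (mod 883).

520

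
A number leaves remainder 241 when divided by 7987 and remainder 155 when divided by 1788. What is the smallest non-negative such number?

Write x = 241 + 7987·k. Then 7987·k ≡ 155 − 241 ≡ 1702 (mod 1788).
Need 7987⁻¹ mod 1788. Extended Euclid on (1788, 835):
1788 = 2*835 + 118
835 = 7*118 + 9
118 = 13*9 + 1
9 = 9*1 + 0
Back-substitute:
1 = 118 − 13·9
1 = −13·835 + 92·118
1 = 92·1788 − 197·835
7987⁻¹ ≡ 1591 (mod 1788), so k ≡ 1591·1702 ≡ 850 (mod 1788).
x = 241 + 7987·850 = 6789191.

6789191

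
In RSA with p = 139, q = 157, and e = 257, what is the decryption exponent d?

2513

φ(n) = (p−1)(q−1) = 138·156 = 21528.
Need d with 257·d ≡ 1 (mod 21528). Apply the extended Euclidean algorithm:
21528 = 83×257 + 197
257 = 1×197 + 60
197 = 3×60 + 17
60 = 3×17 + 9
17 = 1×9 + 8
9 = 1×8 + 1
8 = 8×1 + 0
Back-substitute:
1 = 9 − 8
1 = −17 + 2·9
1 = 2·60 − 7·17
1 = −7·197 + 23·60
1 = 23·257 − 30·197
1 = −30·21528 + 2513·257
So 257·2513 ≡ 1 (mod 21528), hence d = 2513.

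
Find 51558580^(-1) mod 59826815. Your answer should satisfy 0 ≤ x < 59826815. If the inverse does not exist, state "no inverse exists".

no inverse exists

Euclidean algorithm on 59826815, 51558580:
59826815 = 1*51558580 + 8268235
51558580 = 6*8268235 + 1949170
8268235 = 4*1949170 + 471555
1949170 = 4*471555 + 62950
471555 = 7*62950 + 30905
62950 = 2*30905 + 1140
30905 = 27*1140 + 125
1140 = 9*125 + 15
125 = 8*15 + 5
15 = 3*5 + 0
The gcd is 5, not 1, hence no inverse exists.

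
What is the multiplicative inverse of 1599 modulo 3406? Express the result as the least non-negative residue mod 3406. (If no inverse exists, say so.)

Compute gcd(1599, 3406):
3406 = 2×1599 + 208
1599 = 7×208 + 143
208 = 1×143 + 65
143 = 2×65 + 13
65 = 5×13 + 0
Since gcd = 13 > 1, 1599 is not a unit mod 3406.

no inverse exists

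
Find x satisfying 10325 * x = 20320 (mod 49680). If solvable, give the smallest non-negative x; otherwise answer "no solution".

First find gcd(10325, 49680):
49680 = 4·10325 + 8380
10325 = 1·8380 + 1945
8380 = 4·1945 + 600
1945 = 3·600 + 145
600 = 4·145 + 20
145 = 7·20 + 5
20 = 4·5 + 0
gcd = 5 and 5 | 20320, so solutions exist. Divide through by 5: 2065x ≡ 4064 (mod 9936).
Now find 2065⁻¹ mod 9936:
9936 = 4*2065 + 1676
2065 = 1*1676 + 389
1676 = 4*389 + 120
389 = 3*120 + 29
120 = 4*29 + 4
29 = 7*4 + 1
4 = 4*1 + 0
Back-substitute:
1 = 29 − 7·4
1 = −7·120 + 29·29
1 = 29·389 − 94·120
1 = −94·1676 + 405·389
1 = 405·2065 − 499·1676
1 = −499·9936 + 2401·2065
So 2065⁻¹ ≡ 2401 (mod 9936).
Then x ≡ 2401·4064 ≡ 512 (mod 9936); the smallest non-negative solution is x = 512.

512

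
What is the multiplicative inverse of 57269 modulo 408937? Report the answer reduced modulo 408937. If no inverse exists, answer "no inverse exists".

128510

Extended Euclidean algorithm:
408937 = 7×57269 + 8054
57269 = 7×8054 + 891
8054 = 9×891 + 35
891 = 25×35 + 16
35 = 2×16 + 3
16 = 5×3 + 1
3 = 3×1 + 0
Since gcd(57269, 408937) = 1, back-substitute to write 1 as a combination:
1 = 16 − 5·3
1 = −5·35 + 11·16
1 = 11·891 − 280·35
1 = −280·8054 + 2531·891
1 = 2531·57269 − 17997·8054
1 = −17997·408937 + 128510·57269
So 57269·128510 ≡ 1 (mod 408937).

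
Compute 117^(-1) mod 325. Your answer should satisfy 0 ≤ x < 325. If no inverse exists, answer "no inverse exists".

Compute gcd(117, 325):
325 = 2×117 + 91
117 = 1×91 + 26
91 = 3×26 + 13
26 = 2×13 + 0
Since gcd = 13 > 1, 117 is not a unit mod 325.

no inverse exists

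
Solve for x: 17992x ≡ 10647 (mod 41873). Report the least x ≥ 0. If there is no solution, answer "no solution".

487

First find gcd(17992, 41873):
41873 = 2*17992 + 5889
17992 = 3*5889 + 325
5889 = 18*325 + 39
325 = 8*39 + 13
39 = 3*13 + 0
gcd = 13 and 13 | 10647, so solutions exist. Divide through by 13: 1384x ≡ 819 (mod 3221).
Now find 1384⁻¹ mod 3221:
3221 = 2·1384 + 453
1384 = 3·453 + 25
453 = 18·25 + 3
25 = 8·3 + 1
3 = 3·1 + 0
Back-substitute:
1 = 25 − 8·3
1 = −8·453 + 145·25
1 = 145·1384 − 443·453
1 = −443·3221 + 1031·1384
So 1384⁻¹ ≡ 1031 (mod 3221).
Then x ≡ 1031·819 ≡ 487 (mod 3221); the smallest non-negative solution is x = 487.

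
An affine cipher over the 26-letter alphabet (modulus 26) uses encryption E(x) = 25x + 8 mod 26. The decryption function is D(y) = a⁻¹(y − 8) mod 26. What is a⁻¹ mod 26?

Run Euclid on (26, 25):
26 = 1·25 + 1
25 = 25·1 + 0
The gcd is 1. Working backward:
1 = 26 − 25
Hence 25⁻¹ ≡ -1 ≡ 25 (mod 26).

25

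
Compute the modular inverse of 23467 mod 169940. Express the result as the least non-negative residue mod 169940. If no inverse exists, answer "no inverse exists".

Apply the Euclidean algorithm to 169940 and 23467:
169940 = 7×23467 + 5671
23467 = 4×5671 + 783
5671 = 7×783 + 190
783 = 4×190 + 23
190 = 8×23 + 6
23 = 3×6 + 5
6 = 1×5 + 1
5 = 5×1 + 0
The gcd is 1. Working backward:
1 = 6 − 5
1 = −23 + 4·6
1 = 4·190 − 33·23
1 = −33·783 + 136·190
1 = 136·5671 − 985·783
1 = −985·23467 + 4076·5671
1 = 4076·169940 − 29517·23467
So 23467·(-29517) ≡ 1 (mod 169940), and -29517 ≡ 140423 (mod 169940).

140423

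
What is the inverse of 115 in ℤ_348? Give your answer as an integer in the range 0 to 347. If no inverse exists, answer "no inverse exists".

gcd(348, 115) by repeated division:
348 = 3*115 + 3
115 = 38*3 + 1
3 = 3*1 + 0
gcd = 1, so the inverse exists. Back-substitute:
1 = 115 − 38·3
1 = −38·348 + 115·115
So 115·115 ≡ 1 (mod 348).

115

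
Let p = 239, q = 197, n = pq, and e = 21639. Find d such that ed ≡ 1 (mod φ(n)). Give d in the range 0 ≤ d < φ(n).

263

φ(n) = (p−1)(q−1) = 238·196 = 46648.
Need d with 21639·d ≡ 1 (mod 46648). Apply the extended Euclidean algorithm:
46648 = 2*21639 + 3370
21639 = 6*3370 + 1419
3370 = 2*1419 + 532
1419 = 2*532 + 355
532 = 1*355 + 177
355 = 2*177 + 1
177 = 177*1 + 0
Back-substitute:
1 = 355 − 2·177
1 = −2·532 + 3·355
1 = 3·1419 − 8·532
1 = −8·3370 + 19·1419
1 = 19·21639 − 122·3370
1 = −122·46648 + 263·21639
So 21639·263 ≡ 1 (mod 46648), hence d = 263.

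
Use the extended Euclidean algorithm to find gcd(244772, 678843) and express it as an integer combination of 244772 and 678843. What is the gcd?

11

Repeated division:
678843 = 2·244772 + 189299
244772 = 1·189299 + 55473
189299 = 3·55473 + 22880
55473 = 2·22880 + 9713
22880 = 2·9713 + 3454
9713 = 2·3454 + 2805
3454 = 1·2805 + 649
2805 = 4·649 + 209
649 = 3·209 + 22
209 = 9·22 + 11
22 = 2·11 + 0
gcd(244772, 678843) = 11.
Back-substituting:
11 = 209 − 9·22
11 = −9·649 + 28·209
11 = 28·2805 − 121·649
11 = −121·3454 + 149·2805
11 = 149·9713 − 419·3454
11 = −419·22880 + 987·9713
11 = 987·55473 − 2393·22880
11 = −2393·189299 + 8166·55473
11 = 8166·244772 − 10559·189299
11 = −10559·678843 + 29284·244772
So 11 = (-10559)·678843 + (29284)·244772.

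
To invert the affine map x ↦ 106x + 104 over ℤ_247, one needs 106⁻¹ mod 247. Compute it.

Run Euclid on (247, 106):
247 = 2×106 + 35
106 = 3×35 + 1
35 = 35×1 + 0
gcd = 1, so the inverse exists. Back-substitute:
1 = 106 − 3·35
1 = −3·247 + 7·106
So 106·7 ≡ 1 (mod 247).

7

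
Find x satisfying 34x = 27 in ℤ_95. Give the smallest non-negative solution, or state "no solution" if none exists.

First find gcd(34, 95):
95 = 2×34 + 27
34 = 1×27 + 7
27 = 3×7 + 6
7 = 1×6 + 1
6 = 6×1 + 0
gcd = 1, so a unique solution mod 95 exists.
Back-substitute for the Bézout coefficients:
1 = 7 − 6
1 = −27 + 4·7
1 = 4·34 − 5·27
1 = −5·95 + 14·34
So 34·(14) ≡ 1 (mod 95), giving 34⁻¹ ≡ 14.
x ≡ 34⁻¹·27 ≡ 14·27 ≡ 93 (mod 95).

93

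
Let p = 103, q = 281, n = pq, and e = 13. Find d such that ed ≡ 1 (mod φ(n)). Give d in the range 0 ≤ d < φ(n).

2197

φ(n) = (p−1)(q−1) = 102·280 = 28560.
Need d with 13·d ≡ 1 (mod 28560). Apply the extended Euclidean algorithm:
28560 = 2196·13 + 12
13 = 1·12 + 1
12 = 12·1 + 0
Back-substitute:
1 = 13 − 12
1 = −28560 + 2197·13
So 13·2197 ≡ 1 (mod 28560), hence d = 2197.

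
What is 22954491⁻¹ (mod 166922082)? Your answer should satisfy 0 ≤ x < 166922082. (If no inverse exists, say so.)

no inverse exists

Compute gcd(22954491, 166922082):
166922082 = 7·22954491 + 6240645
22954491 = 3·6240645 + 4232556
6240645 = 1·4232556 + 2008089
4232556 = 2·2008089 + 216378
2008089 = 9·216378 + 60687
216378 = 3·60687 + 34317
60687 = 1·34317 + 26370
34317 = 1·26370 + 7947
26370 = 3·7947 + 2529
7947 = 3·2529 + 360
2529 = 7·360 + 9
360 = 40·9 + 0
Since gcd = 9 > 1, 22954491 is not a unit mod 166922082.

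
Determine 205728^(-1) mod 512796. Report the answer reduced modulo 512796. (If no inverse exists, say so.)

no inverse exists

Compute gcd(205728, 512796):
512796 = 2*205728 + 101340
205728 = 2*101340 + 3048
101340 = 33*3048 + 756
3048 = 4*756 + 24
756 = 31*24 + 12
24 = 2*12 + 0
Since gcd = 12 > 1, 205728 is not a unit mod 512796.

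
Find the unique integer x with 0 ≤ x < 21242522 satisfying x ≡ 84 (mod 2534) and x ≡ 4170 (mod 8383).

Write x = 84 + 2534·k. Then 2534·k ≡ 4170 − 84 ≡ 4086 (mod 8383).
Need 2534⁻¹ mod 8383. Extended Euclid on (8383, 2534):
8383 = 3×2534 + 781
2534 = 3×781 + 191
781 = 4×191 + 17
191 = 11×17 + 4
17 = 4×4 + 1
4 = 4×1 + 0
Back-substitute:
1 = 17 − 4·4
1 = −4·191 + 45·17
1 = 45·781 − 184·191
1 = −184·2534 + 597·781
1 = 597·8383 − 1975·2534
2534⁻¹ ≡ 6408 (mod 8383), so k ≡ 6408·4086 ≡ 2979 (mod 8383).
x = 84 + 2534·2979 = 7548870.

7548870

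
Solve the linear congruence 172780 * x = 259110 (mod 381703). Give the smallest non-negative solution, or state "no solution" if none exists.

286820

First find gcd(172780, 381703):
381703 = 2*172780 + 36143
172780 = 4*36143 + 28208
36143 = 1*28208 + 7935
28208 = 3*7935 + 4403
7935 = 1*4403 + 3532
4403 = 1*3532 + 871
3532 = 4*871 + 48
871 = 18*48 + 7
48 = 6*7 + 6
7 = 1*6 + 1
6 = 6*1 + 0
gcd = 1, so a unique solution mod 381703 exists.
Back-substitute for the Bézout coefficients:
1 = 7 − 6
1 = −48 + 7·7
1 = 7·871 − 127·48
1 = −127·3532 + 515·871
1 = 515·4403 − 642·3532
1 = −642·7935 + 1157·4403
1 = 1157·28208 − 4113·7935
1 = −4113·36143 + 5270·28208
1 = 5270·172780 − 25193·36143
1 = −25193·381703 + 55656·172780
So 172780·(55656) ≡ 1 (mod 381703), giving 172780⁻¹ ≡ 55656.
x ≡ 172780⁻¹·259110 ≡ 55656·259110 ≡ 286820 (mod 381703).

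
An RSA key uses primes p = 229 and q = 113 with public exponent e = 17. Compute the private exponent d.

φ(n) = (p−1)(q−1) = 228·112 = 25536.
Need d with 17·d ≡ 1 (mod 25536). Apply the extended Euclidean algorithm:
25536 = 1502×17 + 2
17 = 8×2 + 1
2 = 2×1 + 0
Back-substitute:
1 = 17 − 8·2
1 = −8·25536 + 12017·17
So 17·12017 ≡ 1 (mod 25536), hence d = 12017.

12017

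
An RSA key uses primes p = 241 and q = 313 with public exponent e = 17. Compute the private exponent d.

φ(n) = (p−1)(q−1) = 240·312 = 74880.
Need d with 17·d ≡ 1 (mod 74880). Apply the extended Euclidean algorithm:
74880 = 4404×17 + 12
17 = 1×12 + 5
12 = 2×5 + 2
5 = 2×2 + 1
2 = 2×1 + 0
Back-substitute:
1 = 5 − 2·2
1 = −2·12 + 5·5
1 = 5·17 − 7·12
1 = −7·74880 + 30833·17
So 17·30833 ≡ 1 (mod 74880), hence d = 30833.

30833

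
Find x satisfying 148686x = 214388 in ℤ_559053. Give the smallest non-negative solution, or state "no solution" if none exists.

no solution

gcd(148686, 559053):
559053 = 3·148686 + 112995
148686 = 1·112995 + 35691
112995 = 3·35691 + 5922
35691 = 6·5922 + 159
5922 = 37·159 + 39
159 = 4·39 + 3
39 = 13·3 + 0
gcd = 3, but 3 ∤ 214388, so the congruence has no solution.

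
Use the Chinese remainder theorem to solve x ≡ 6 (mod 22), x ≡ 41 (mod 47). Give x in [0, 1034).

182

Write x = 6 + 22·k. Then 22·k ≡ 41 − 6 ≡ 35 (mod 47).
Need 22⁻¹ mod 47. Extended Euclid on (47, 22):
47 = 2·22 + 3
22 = 7·3 + 1
3 = 3·1 + 0
Back-substitute:
1 = 22 − 7·3
1 = −7·47 + 15·22
22⁻¹ ≡ 15 (mod 47), so k ≡ 15·35 ≡ 8 (mod 47).
x = 6 + 22·8 = 182.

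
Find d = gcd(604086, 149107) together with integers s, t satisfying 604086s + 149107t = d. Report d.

Euclidean algorithm:
604086 = 4×149107 + 7658
149107 = 19×7658 + 3605
7658 = 2×3605 + 448
3605 = 8×448 + 21
448 = 21×21 + 7
21 = 3×7 + 0
gcd(604086, 149107) = 7.
Express as a combination:
7 = 448 − 21·21
7 = −21·3605 + 169·448
7 = 169·7658 − 359·3605
7 = −359·149107 + 6990·7658
7 = 6990·604086 − 28319·149107
So 7 = (6990)·604086 + (-28319)·149107.

7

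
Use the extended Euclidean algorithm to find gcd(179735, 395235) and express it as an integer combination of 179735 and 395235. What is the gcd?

Euclidean algorithm:
395235 = 2·179735 + 35765
179735 = 5·35765 + 910
35765 = 39·910 + 275
910 = 3·275 + 85
275 = 3·85 + 20
85 = 4·20 + 5
20 = 4·5 + 0
gcd(179735, 395235) = 5.
Express as a combination:
5 = 85 − 4·20
5 = −4·275 + 13·85
5 = 13·910 − 43·275
5 = −43·35765 + 1690·910
5 = 1690·179735 − 8493·35765
5 = −8493·395235 + 18676·179735
So 5 = (-8493)·395235 + (18676)·179735.

5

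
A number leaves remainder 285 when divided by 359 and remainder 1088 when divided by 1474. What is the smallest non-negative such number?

67418

Write x = 285 + 359·k. Then 359·k ≡ 1088 − 285 ≡ 803 (mod 1474).
Need 359⁻¹ mod 1474. Extended Euclid on (1474, 359):
1474 = 4·359 + 38
359 = 9·38 + 17
38 = 2·17 + 4
17 = 4·4 + 1
4 = 4·1 + 0
Back-substitute:
1 = 17 − 4·4
1 = −4·38 + 9·17
1 = 9·359 − 85·38
1 = −85·1474 + 349·359
359⁻¹ ≡ 349 (mod 1474), so k ≡ 349·803 ≡ 187 (mod 1474).
x = 285 + 359·187 = 67418.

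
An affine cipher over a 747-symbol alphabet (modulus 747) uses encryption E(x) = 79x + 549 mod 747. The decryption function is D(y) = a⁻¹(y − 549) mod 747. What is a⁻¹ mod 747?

643

Extended Euclidean algorithm:
747 = 9×79 + 36
79 = 2×36 + 7
36 = 5×7 + 1
7 = 7×1 + 0
The gcd is 1. Working backward:
1 = 36 − 5·7
1 = −5·79 + 11·36
1 = 11·747 − 104·79
So 79·(-104) ≡ 1 (mod 747), and -104 ≡ 643 (mod 747).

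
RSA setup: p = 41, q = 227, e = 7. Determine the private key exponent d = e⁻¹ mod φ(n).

2583

φ(n) = (p−1)(q−1) = 40·226 = 9040.
Need d with 7·d ≡ 1 (mod 9040). Apply the extended Euclidean algorithm:
9040 = 1291×7 + 3
7 = 2×3 + 1
3 = 3×1 + 0
Back-substitute:
1 = 7 − 2·3
1 = −2·9040 + 2583·7
So 7·2583 ≡ 1 (mod 9040), hence d = 2583.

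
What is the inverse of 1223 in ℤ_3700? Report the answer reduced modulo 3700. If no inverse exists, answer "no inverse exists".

2387

Apply the Euclidean algorithm to 3700 and 1223:
3700 = 3·1223 + 31
1223 = 39·31 + 14
31 = 2·14 + 3
14 = 4·3 + 2
3 = 1·2 + 1
2 = 2·1 + 0
The gcd is 1. Working backward:
1 = 3 − 2
1 = −14 + 5·3
1 = 5·31 − 11·14
1 = −11·1223 + 434·31
1 = 434·3700 − 1313·1223
Thus 1223·(-1313) ≡ 1 (mod 3700); reducing, -1313 mod 3700 = 2387.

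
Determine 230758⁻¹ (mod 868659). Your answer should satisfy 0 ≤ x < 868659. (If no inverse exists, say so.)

no inverse exists

Compute gcd(230758, 868659):
868659 = 3·230758 + 176385
230758 = 1·176385 + 54373
176385 = 3·54373 + 13266
54373 = 4·13266 + 1309
13266 = 10·1309 + 176
1309 = 7·176 + 77
176 = 2·77 + 22
77 = 3·22 + 11
22 = 2·11 + 0
gcd(230758, 868659) = 11 ≠ 1, so 230758 has no multiplicative inverse modulo 868659.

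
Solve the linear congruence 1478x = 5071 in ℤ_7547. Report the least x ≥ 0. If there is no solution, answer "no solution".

First find gcd(1478, 7547):
7547 = 5*1478 + 157
1478 = 9*157 + 65
157 = 2*65 + 27
65 = 2*27 + 11
27 = 2*11 + 5
11 = 2*5 + 1
5 = 5*1 + 0
gcd = 1, so a unique solution mod 7547 exists.
Back-substitute for the Bézout coefficients:
1 = 11 − 2·5
1 = −2·27 + 5·11
1 = 5·65 − 12·27
1 = −12·157 + 29·65
1 = 29·1478 − 273·157
1 = −273·7547 + 1394·1478
So 1478·(1394) ≡ 1 (mod 7547), giving 1478⁻¹ ≡ 1394.
x ≡ 1478⁻¹·5071 ≡ 1394·5071 ≡ 4982 (mod 7547).

4982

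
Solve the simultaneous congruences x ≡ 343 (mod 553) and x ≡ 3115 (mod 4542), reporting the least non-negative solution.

Write x = 343 + 553·k. Then 553·k ≡ 3115 − 343 ≡ 2772 (mod 4542).
Need 553⁻¹ mod 4542. Extended Euclid on (4542, 553):
4542 = 8·553 + 118
553 = 4·118 + 81
118 = 1·81 + 37
81 = 2·37 + 7
37 = 5·7 + 2
7 = 3·2 + 1
2 = 2·1 + 0
Back-substitute:
1 = 7 − 3·2
1 = −3·37 + 16·7
1 = 16·81 − 35·37
1 = −35·118 + 51·81
1 = 51·553 − 239·118
1 = −239·4542 + 1963·553
553⁻¹ ≡ 1963 (mod 4542), so k ≡ 1963·2772 ≡ 120 (mod 4542).
x = 343 + 553·120 = 66703.

66703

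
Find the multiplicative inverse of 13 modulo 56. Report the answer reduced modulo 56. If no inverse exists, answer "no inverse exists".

13

gcd(56, 13) by repeated division:
56 = 4×13 + 4
13 = 3×4 + 1
4 = 4×1 + 0
Since gcd(13, 56) = 1, back-substitute to write 1 as a combination:
1 = 13 − 3·4
1 = −3·56 + 13·13
So 13·13 ≡ 1 (mod 56).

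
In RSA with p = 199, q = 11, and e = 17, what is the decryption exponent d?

233

φ(n) = (p−1)(q−1) = 198·10 = 1980.
Need d with 17·d ≡ 1 (mod 1980). Apply the extended Euclidean algorithm:
1980 = 116×17 + 8
17 = 2×8 + 1
8 = 8×1 + 0
Back-substitute:
1 = 17 − 2·8
1 = −2·1980 + 233·17
So 17·233 ≡ 1 (mod 1980), hence d = 233.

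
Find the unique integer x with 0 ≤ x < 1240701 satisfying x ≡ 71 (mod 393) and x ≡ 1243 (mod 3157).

Write x = 71 + 393·k. Then 393·k ≡ 1243 − 71 ≡ 1172 (mod 3157).
Need 393⁻¹ mod 3157. Extended Euclid on (3157, 393):
3157 = 8·393 + 13
393 = 30·13 + 3
13 = 4·3 + 1
3 = 3·1 + 0
Back-substitute:
1 = 13 − 4·3
1 = −4·393 + 121·13
1 = 121·3157 − 972·393
393⁻¹ ≡ 2185 (mod 3157), so k ≡ 2185·1172 ≡ 493 (mod 3157).
x = 71 + 393·493 = 193820.

193820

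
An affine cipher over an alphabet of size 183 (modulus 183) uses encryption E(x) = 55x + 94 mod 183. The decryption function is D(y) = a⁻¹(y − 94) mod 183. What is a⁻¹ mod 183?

Run Euclid on (183, 55):
183 = 3*55 + 18
55 = 3*18 + 1
18 = 18*1 + 0
gcd = 1, so the inverse exists. Back-substitute:
1 = 55 − 3·18
1 = −3·183 + 10·55
So 55·10 ≡ 1 (mod 183).

10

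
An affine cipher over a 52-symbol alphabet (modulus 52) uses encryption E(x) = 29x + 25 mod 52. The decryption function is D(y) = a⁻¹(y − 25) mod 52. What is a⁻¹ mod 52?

Apply the Euclidean algorithm to 52 and 29:
52 = 1*29 + 23
29 = 1*23 + 6
23 = 3*6 + 5
6 = 1*5 + 1
5 = 5*1 + 0
The gcd is 1. Working backward:
1 = 6 − 5
1 = −23 + 4·6
1 = 4·29 − 5·23
1 = −5·52 + 9·29
So 29·9 ≡ 1 (mod 52).

9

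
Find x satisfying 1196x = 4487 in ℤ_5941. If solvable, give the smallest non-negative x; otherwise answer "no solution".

gcd(1196, 5941):
5941 = 4*1196 + 1157
1196 = 1*1157 + 39
1157 = 29*39 + 26
39 = 1*26 + 13
26 = 2*13 + 0
gcd = 13, but 13 ∤ 4487, so the congruence has no solution.

no solution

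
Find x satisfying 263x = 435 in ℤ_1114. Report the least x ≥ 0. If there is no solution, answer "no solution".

First find gcd(263, 1114):
1114 = 4*263 + 62
263 = 4*62 + 15
62 = 4*15 + 2
15 = 7*2 + 1
2 = 2*1 + 0
gcd = 1, so a unique solution mod 1114 exists.
Back-substitute for the Bézout coefficients:
1 = 15 − 7·2
1 = −7·62 + 29·15
1 = 29·263 − 123·62
1 = −123·1114 + 521·263
So 263·(521) ≡ 1 (mod 1114), giving 263⁻¹ ≡ 521.
x ≡ 263⁻¹·435 ≡ 521·435 ≡ 493 (mod 1114).

493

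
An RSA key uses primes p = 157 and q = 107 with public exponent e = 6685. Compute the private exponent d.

φ(n) = (p−1)(q−1) = 156·106 = 16536.
Need d with 6685·d ≡ 1 (mod 16536). Apply the extended Euclidean algorithm:
16536 = 2·6685 + 3166
6685 = 2·3166 + 353
3166 = 8·353 + 342
353 = 1·342 + 11
342 = 31·11 + 1
11 = 11·1 + 0
Back-substitute:
1 = 342 − 31·11
1 = −31·353 + 32·342
1 = 32·3166 − 287·353
1 = −287·6685 + 606·3166
1 = 606·16536 − 1499·6685
So 6685·(-1499) ≡ 1 (mod 16536), hence d ≡ -1499 ≡ 15037 (mod 16536).

15037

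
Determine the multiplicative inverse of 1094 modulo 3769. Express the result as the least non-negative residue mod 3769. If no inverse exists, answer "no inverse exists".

534

Run Euclid on (3769, 1094):
3769 = 3×1094 + 487
1094 = 2×487 + 120
487 = 4×120 + 7
120 = 17×7 + 1
7 = 7×1 + 0
gcd = 1, so the inverse exists. Back-substitute:
1 = 120 − 17·7
1 = −17·487 + 69·120
1 = 69·1094 − 155·487
1 = −155·3769 + 534·1094
So 1094·534 ≡ 1 (mod 3769).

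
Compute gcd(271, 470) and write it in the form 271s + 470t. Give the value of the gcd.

Apply Euclid's algorithm to 470 and 271:
470 = 1·271 + 199
271 = 1·199 + 72
199 = 2·72 + 55
72 = 1·55 + 17
55 = 3·17 + 4
17 = 4·4 + 1
4 = 4·1 + 0
gcd(271, 470) = 1.
Working backward:
1 = 17 − 4·4
1 = −4·55 + 13·17
1 = 13·72 − 17·55
1 = −17·199 + 47·72
1 = 47·271 − 64·199
1 = −64·470 + 111·271
So 1 = (-64)·470 + (111)·271.

1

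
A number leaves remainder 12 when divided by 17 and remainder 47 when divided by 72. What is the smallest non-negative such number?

Write x = 12 + 17·k. Then 17·k ≡ 47 − 12 ≡ 35 (mod 72).
Need 17⁻¹ mod 72. Extended Euclid on (72, 17):
72 = 4·17 + 4
17 = 4·4 + 1
4 = 4·1 + 0
Back-substitute:
1 = 17 − 4·4
1 = −4·72 + 17·17
17⁻¹ ≡ 17 (mod 72), so k ≡ 17·35 ≡ 19 (mod 72).
x = 12 + 17·19 = 335.

335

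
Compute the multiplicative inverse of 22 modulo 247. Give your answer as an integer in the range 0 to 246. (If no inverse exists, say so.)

146

Run Euclid on (247, 22):
247 = 11*22 + 5
22 = 4*5 + 2
5 = 2*2 + 1
2 = 2*1 + 0
Since gcd(22, 247) = 1, back-substitute to write 1 as a combination:
1 = 5 − 2·2
1 = −2·22 + 9·5
1 = 9·247 − 101·22
Thus 22·(-101) ≡ 1 (mod 247); reducing, -101 mod 247 = 146.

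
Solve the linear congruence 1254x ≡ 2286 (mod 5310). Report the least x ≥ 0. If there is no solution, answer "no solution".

294

First find gcd(1254, 5310):
5310 = 4*1254 + 294
1254 = 4*294 + 78
294 = 3*78 + 60
78 = 1*60 + 18
60 = 3*18 + 6
18 = 3*6 + 0
gcd = 6 and 6 | 2286, so solutions exist. Divide through by 6: 209x ≡ 381 (mod 885).
Now find 209⁻¹ mod 885:
885 = 4*209 + 49
209 = 4*49 + 13
49 = 3*13 + 10
13 = 1*10 + 3
10 = 3*3 + 1
3 = 3*1 + 0
Back-substitute:
1 = 10 − 3·3
1 = −3·13 + 4·10
1 = 4·49 − 15·13
1 = −15·209 + 64·49
1 = 64·885 − 271·209
So 209·(-271) ≡ 1 (mod 885), i.e. 209⁻¹ ≡ 614.
Then x ≡ 614·381 ≡ 294 (mod 885); the smallest non-negative solution is x = 294.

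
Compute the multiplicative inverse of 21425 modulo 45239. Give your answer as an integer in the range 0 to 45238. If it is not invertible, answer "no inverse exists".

31548

Extended Euclidean algorithm:
45239 = 2·21425 + 2389
21425 = 8·2389 + 2313
2389 = 1·2313 + 76
2313 = 30·76 + 33
76 = 2·33 + 10
33 = 3·10 + 3
10 = 3·3 + 1
3 = 3·1 + 0
The gcd is 1. Working backward:
1 = 10 − 3·3
1 = −3·33 + 10·10
1 = 10·76 − 23·33
1 = −23·2313 + 700·76
1 = 700·2389 − 723·2313
1 = −723·21425 + 6484·2389
1 = 6484·45239 − 13691·21425
Thus 21425·(-13691) ≡ 1 (mod 45239); reducing, -13691 mod 45239 = 31548.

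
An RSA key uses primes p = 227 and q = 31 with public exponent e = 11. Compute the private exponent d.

4931

φ(n) = (p−1)(q−1) = 226·30 = 6780.
Need d with 11·d ≡ 1 (mod 6780). Apply the extended Euclidean algorithm:
6780 = 616*11 + 4
11 = 2*4 + 3
4 = 1*3 + 1
3 = 3*1 + 0
Back-substitute:
1 = 4 − 3
1 = −11 + 3·4
1 = 3·6780 − 1849·11
So 11·(-1849) ≡ 1 (mod 6780), hence d ≡ -1849 ≡ 4931 (mod 6780).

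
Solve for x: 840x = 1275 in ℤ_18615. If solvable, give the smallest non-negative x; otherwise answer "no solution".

First find gcd(840, 18615):
18615 = 22·840 + 135
840 = 6·135 + 30
135 = 4·30 + 15
30 = 2·15 + 0
gcd = 15 and 15 | 1275, so solutions exist. Divide through by 15: 56x ≡ 85 (mod 1241).
Now find 56⁻¹ mod 1241:
1241 = 22*56 + 9
56 = 6*9 + 2
9 = 4*2 + 1
2 = 2*1 + 0
Back-substitute:
1 = 9 − 4·2
1 = −4·56 + 25·9
1 = 25·1241 − 554·56
So 56·(-554) ≡ 1 (mod 1241), i.e. 56⁻¹ ≡ 687.
Then x ≡ 687·85 ≡ 68 (mod 1241); the smallest non-negative solution is x = 68.

68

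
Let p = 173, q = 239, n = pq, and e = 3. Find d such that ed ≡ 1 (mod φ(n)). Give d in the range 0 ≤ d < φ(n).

27291

φ(n) = (p−1)(q−1) = 172·238 = 40936.
Need d with 3·d ≡ 1 (mod 40936). Apply the extended Euclidean algorithm:
40936 = 13645*3 + 1
3 = 3*1 + 0
Back-substitute:
1 = 40936 − 13645·3
So 3·(-13645) ≡ 1 (mod 40936), hence d ≡ -13645 ≡ 27291 (mod 40936).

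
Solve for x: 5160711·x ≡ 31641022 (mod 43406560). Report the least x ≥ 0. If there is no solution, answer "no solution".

First find gcd(5160711, 43406560):
43406560 = 8*5160711 + 2120872
5160711 = 2*2120872 + 918967
2120872 = 2*918967 + 282938
918967 = 3*282938 + 70153
282938 = 4*70153 + 2326
70153 = 30*2326 + 373
2326 = 6*373 + 88
373 = 4*88 + 21
88 = 4*21 + 4
21 = 5*4 + 1
4 = 4*1 + 0
gcd = 1, so a unique solution mod 43406560 exists.
Back-substitute for the Bézout coefficients:
1 = 21 − 5·4
1 = −5·88 + 21·21
1 = 21·373 − 89·88
1 = −89·2326 + 555·373
1 = 555·70153 − 16739·2326
1 = −16739·282938 + 67511·70153
1 = 67511·918967 − 219272·282938
1 = −219272·2120872 + 506055·918967
1 = 506055·5160711 − 1231382·2120872
1 = −1231382·43406560 + 10357111·5160711
So 5160711·(10357111) ≡ 1 (mod 43406560), giving 5160711⁻¹ ≡ 10357111.
x ≡ 5160711⁻¹·31641022 ≡ 10357111·31641022 ≡ 32516242 (mod 43406560).

32516242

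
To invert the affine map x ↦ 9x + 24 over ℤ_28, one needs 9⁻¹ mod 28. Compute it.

Apply the Euclidean algorithm to 28 and 9:
28 = 3·9 + 1
9 = 9·1 + 0
gcd = 1, so the inverse exists. Back-substitute:
1 = 28 − 3·9
Thus 9·(-3) ≡ 1 (mod 28); reducing, -3 mod 28 = 25.

25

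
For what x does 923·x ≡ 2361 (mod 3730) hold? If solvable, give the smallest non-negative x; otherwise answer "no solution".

3187

First find gcd(923, 3730):
3730 = 4×923 + 38
923 = 24×38 + 11
38 = 3×11 + 5
11 = 2×5 + 1
5 = 5×1 + 0
gcd = 1, so a unique solution mod 3730 exists.
Back-substitute for the Bézout coefficients:
1 = 11 − 2·5
1 = −2·38 + 7·11
1 = 7·923 − 170·38
1 = −170·3730 + 687·923
So 923·(687) ≡ 1 (mod 3730), giving 923⁻¹ ≡ 687.
x ≡ 923⁻¹·2361 ≡ 687·2361 ≡ 3187 (mod 3730).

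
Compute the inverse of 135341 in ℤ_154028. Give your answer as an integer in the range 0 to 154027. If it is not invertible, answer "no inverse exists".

Extended Euclidean algorithm:
154028 = 1×135341 + 18687
135341 = 7×18687 + 4532
18687 = 4×4532 + 559
4532 = 8×559 + 60
559 = 9×60 + 19
60 = 3×19 + 3
19 = 6×3 + 1
3 = 3×1 + 0
gcd = 1, so the inverse exists. Back-substitute:
1 = 19 − 6·3
1 = −6·60 + 19·19
1 = 19·559 − 177·60
1 = −177·4532 + 1435·559
1 = 1435·18687 − 5917·4532
1 = −5917·135341 + 42854·18687
1 = 42854·154028 − 48771·135341
Thus 135341·(-48771) ≡ 1 (mod 154028); reducing, -48771 mod 154028 = 105257.

105257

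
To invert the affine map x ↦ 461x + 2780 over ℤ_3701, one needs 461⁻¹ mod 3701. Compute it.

3131

Apply the Euclidean algorithm to 3701 and 461:
3701 = 8*461 + 13
461 = 35*13 + 6
13 = 2*6 + 1
6 = 6*1 + 0
Since gcd(461, 3701) = 1, back-substitute to write 1 as a combination:
1 = 13 − 2·6
1 = −2·461 + 71·13
1 = 71·3701 − 570·461
Thus 461·(-570) ≡ 1 (mod 3701); reducing, -570 mod 3701 = 3131.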